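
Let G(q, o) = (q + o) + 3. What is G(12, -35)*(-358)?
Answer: 7160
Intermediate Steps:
G(q, o) = 3 + o + q (G(q, o) = (o + q) + 3 = 3 + o + q)
G(12, -35)*(-358) = (3 - 35 + 12)*(-358) = -20*(-358) = 7160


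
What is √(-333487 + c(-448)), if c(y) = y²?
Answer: I*√132783 ≈ 364.39*I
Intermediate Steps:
√(-333487 + c(-448)) = √(-333487 + (-448)²) = √(-333487 + 200704) = √(-132783) = I*√132783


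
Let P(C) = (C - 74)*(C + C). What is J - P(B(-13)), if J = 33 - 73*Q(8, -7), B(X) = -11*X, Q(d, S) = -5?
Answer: -19336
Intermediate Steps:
P(C) = 2*C*(-74 + C) (P(C) = (-74 + C)*(2*C) = 2*C*(-74 + C))
J = 398 (J = 33 - 73*(-5) = 33 + 365 = 398)
J - P(B(-13)) = 398 - 2*(-11*(-13))*(-74 - 11*(-13)) = 398 - 2*143*(-74 + 143) = 398 - 2*143*69 = 398 - 1*19734 = 398 - 19734 = -19336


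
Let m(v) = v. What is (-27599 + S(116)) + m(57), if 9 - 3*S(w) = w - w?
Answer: -27539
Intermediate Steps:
S(w) = 3 (S(w) = 3 - (w - w)/3 = 3 - ⅓*0 = 3 + 0 = 3)
(-27599 + S(116)) + m(57) = (-27599 + 3) + 57 = -27596 + 57 = -27539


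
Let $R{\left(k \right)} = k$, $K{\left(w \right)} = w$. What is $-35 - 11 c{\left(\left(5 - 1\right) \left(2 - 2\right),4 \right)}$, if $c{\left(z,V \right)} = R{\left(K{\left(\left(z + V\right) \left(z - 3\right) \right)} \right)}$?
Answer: $97$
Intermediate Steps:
$c{\left(z,V \right)} = \left(-3 + z\right) \left(V + z\right)$ ($c{\left(z,V \right)} = \left(z + V\right) \left(z - 3\right) = \left(V + z\right) \left(-3 + z\right) = \left(-3 + z\right) \left(V + z\right)$)
$-35 - 11 c{\left(\left(5 - 1\right) \left(2 - 2\right),4 \right)} = -35 - 11 \left(\left(\left(5 - 1\right) \left(2 - 2\right)\right)^{2} - 12 - 3 \left(5 - 1\right) \left(2 - 2\right) + 4 \left(5 - 1\right) \left(2 - 2\right)\right) = -35 - 11 \left(\left(4 \cdot 0\right)^{2} - 12 - 3 \cdot 4 \cdot 0 + 4 \cdot 4 \cdot 0\right) = -35 - 11 \left(0^{2} - 12 - 0 + 4 \cdot 0\right) = -35 - 11 \left(0 - 12 + 0 + 0\right) = -35 - -132 = -35 + 132 = 97$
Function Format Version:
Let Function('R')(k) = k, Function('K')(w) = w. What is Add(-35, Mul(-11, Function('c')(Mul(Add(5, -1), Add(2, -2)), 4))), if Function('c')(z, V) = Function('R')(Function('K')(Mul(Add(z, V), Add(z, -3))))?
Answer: 97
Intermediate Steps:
Function('c')(z, V) = Mul(Add(-3, z), Add(V, z)) (Function('c')(z, V) = Mul(Add(z, V), Add(z, -3)) = Mul(Add(V, z), Add(-3, z)) = Mul(Add(-3, z), Add(V, z)))
Add(-35, Mul(-11, Function('c')(Mul(Add(5, -1), Add(2, -2)), 4))) = Add(-35, Mul(-11, Add(Pow(Mul(Add(5, -1), Add(2, -2)), 2), Mul(-3, 4), Mul(-3, Mul(Add(5, -1), Add(2, -2))), Mul(4, Mul(Add(5, -1), Add(2, -2)))))) = Add(-35, Mul(-11, Add(Pow(Mul(4, 0), 2), -12, Mul(-3, Mul(4, 0)), Mul(4, Mul(4, 0))))) = Add(-35, Mul(-11, Add(Pow(0, 2), -12, Mul(-3, 0), Mul(4, 0)))) = Add(-35, Mul(-11, Add(0, -12, 0, 0))) = Add(-35, Mul(-11, -12)) = Add(-35, 132) = 97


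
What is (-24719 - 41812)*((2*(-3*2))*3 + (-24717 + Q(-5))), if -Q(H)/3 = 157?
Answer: 1678177944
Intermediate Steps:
Q(H) = -471 (Q(H) = -3*157 = -471)
(-24719 - 41812)*((2*(-3*2))*3 + (-24717 + Q(-5))) = (-24719 - 41812)*((2*(-3*2))*3 + (-24717 - 471)) = -66531*((2*(-6))*3 - 25188) = -66531*(-12*3 - 25188) = -66531*(-36 - 25188) = -66531*(-25224) = 1678177944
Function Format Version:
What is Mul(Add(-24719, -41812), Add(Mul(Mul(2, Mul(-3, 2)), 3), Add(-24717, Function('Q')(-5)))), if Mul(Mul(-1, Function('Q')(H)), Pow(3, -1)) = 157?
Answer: 1678177944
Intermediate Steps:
Function('Q')(H) = -471 (Function('Q')(H) = Mul(-3, 157) = -471)
Mul(Add(-24719, -41812), Add(Mul(Mul(2, Mul(-3, 2)), 3), Add(-24717, Function('Q')(-5)))) = Mul(Add(-24719, -41812), Add(Mul(Mul(2, Mul(-3, 2)), 3), Add(-24717, -471))) = Mul(-66531, Add(Mul(Mul(2, -6), 3), -25188)) = Mul(-66531, Add(Mul(-12, 3), -25188)) = Mul(-66531, Add(-36, -25188)) = Mul(-66531, -25224) = 1678177944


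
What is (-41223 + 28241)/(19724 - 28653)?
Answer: 12982/8929 ≈ 1.4539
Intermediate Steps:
(-41223 + 28241)/(19724 - 28653) = -12982/(-8929) = -12982*(-1/8929) = 12982/8929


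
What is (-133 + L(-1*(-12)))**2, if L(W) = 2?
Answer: 17161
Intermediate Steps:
(-133 + L(-1*(-12)))**2 = (-133 + 2)**2 = (-131)**2 = 17161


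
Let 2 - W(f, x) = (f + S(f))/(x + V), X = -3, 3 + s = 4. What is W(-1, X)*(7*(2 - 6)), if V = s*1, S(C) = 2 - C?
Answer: -84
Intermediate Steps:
s = 1 (s = -3 + 4 = 1)
V = 1 (V = 1*1 = 1)
W(f, x) = 2 - 2/(1 + x) (W(f, x) = 2 - (f + (2 - f))/(x + 1) = 2 - 2/(1 + x))
W(-1, X)*(7*(2 - 6)) = (2*(-3)/(1 - 3))*(7*(2 - 6)) = (2*(-3)/(-2))*(7*(-4)) = (2*(-3)*(-1/2))*(-28) = 3*(-28) = -84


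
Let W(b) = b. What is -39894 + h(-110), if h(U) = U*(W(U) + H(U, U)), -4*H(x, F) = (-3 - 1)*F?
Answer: -15694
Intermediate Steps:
H(x, F) = F (H(x, F) = -(-3 - 1)*F/4 = -(-1)*F = F)
h(U) = 2*U² (h(U) = U*(U + U) = U*(2*U) = 2*U²)
-39894 + h(-110) = -39894 + 2*(-110)² = -39894 + 2*12100 = -39894 + 24200 = -15694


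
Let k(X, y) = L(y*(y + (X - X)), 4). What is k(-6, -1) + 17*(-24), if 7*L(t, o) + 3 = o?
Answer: -2855/7 ≈ -407.86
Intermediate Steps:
L(t, o) = -3/7 + o/7
k(X, y) = ⅐ (k(X, y) = -3/7 + (⅐)*4 = -3/7 + 4/7 = ⅐)
k(-6, -1) + 17*(-24) = ⅐ + 17*(-24) = ⅐ - 408 = -2855/7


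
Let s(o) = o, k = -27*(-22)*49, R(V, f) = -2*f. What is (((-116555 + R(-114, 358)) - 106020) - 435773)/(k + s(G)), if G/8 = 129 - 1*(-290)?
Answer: -329532/16229 ≈ -20.305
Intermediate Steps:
k = 29106 (k = 594*49 = 29106)
G = 3352 (G = 8*(129 - 1*(-290)) = 8*(129 + 290) = 8*419 = 3352)
(((-116555 + R(-114, 358)) - 106020) - 435773)/(k + s(G)) = (((-116555 - 2*358) - 106020) - 435773)/(29106 + 3352) = (((-116555 - 716) - 106020) - 435773)/32458 = ((-117271 - 106020) - 435773)*(1/32458) = (-223291 - 435773)*(1/32458) = -659064*1/32458 = -329532/16229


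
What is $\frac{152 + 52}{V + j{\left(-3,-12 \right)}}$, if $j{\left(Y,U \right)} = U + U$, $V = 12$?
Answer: $-17$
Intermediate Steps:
$j{\left(Y,U \right)} = 2 U$
$\frac{152 + 52}{V + j{\left(-3,-12 \right)}} = \frac{152 + 52}{12 + 2 \left(-12\right)} = \frac{1}{12 - 24} \cdot 204 = \frac{1}{-12} \cdot 204 = \left(- \frac{1}{12}\right) 204 = -17$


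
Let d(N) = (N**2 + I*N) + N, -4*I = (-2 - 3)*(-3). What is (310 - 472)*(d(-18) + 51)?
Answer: -68769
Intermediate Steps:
I = -15/4 (I = -(-2 - 3)*(-3)/4 = -(-5)*(-3)/4 = -1/4*15 = -15/4 ≈ -3.7500)
d(N) = N**2 - 11*N/4 (d(N) = (N**2 - 15*N/4) + N = N**2 - 11*N/4)
(310 - 472)*(d(-18) + 51) = (310 - 472)*((1/4)*(-18)*(-11 + 4*(-18)) + 51) = -162*((1/4)*(-18)*(-11 - 72) + 51) = -162*((1/4)*(-18)*(-83) + 51) = -162*(747/2 + 51) = -162*849/2 = -68769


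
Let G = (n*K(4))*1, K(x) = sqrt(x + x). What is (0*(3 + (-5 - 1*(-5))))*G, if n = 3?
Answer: 0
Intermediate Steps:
K(x) = sqrt(2)*sqrt(x) (K(x) = sqrt(2*x) = sqrt(2)*sqrt(x))
G = 6*sqrt(2) (G = (3*(sqrt(2)*sqrt(4)))*1 = (3*(sqrt(2)*2))*1 = (3*(2*sqrt(2)))*1 = (6*sqrt(2))*1 = 6*sqrt(2) ≈ 8.4853)
(0*(3 + (-5 - 1*(-5))))*G = (0*(3 + (-5 - 1*(-5))))*(6*sqrt(2)) = (0*(3 + (-5 + 5)))*(6*sqrt(2)) = (0*(3 + 0))*(6*sqrt(2)) = (0*3)*(6*sqrt(2)) = 0*(6*sqrt(2)) = 0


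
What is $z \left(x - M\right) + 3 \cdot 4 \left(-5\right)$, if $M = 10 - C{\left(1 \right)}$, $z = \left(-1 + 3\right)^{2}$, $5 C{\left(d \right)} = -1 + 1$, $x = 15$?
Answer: $-40$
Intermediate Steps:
$C{\left(d \right)} = 0$ ($C{\left(d \right)} = \frac{-1 + 1}{5} = \frac{1}{5} \cdot 0 = 0$)
$z = 4$ ($z = 2^{2} = 4$)
$M = 10$ ($M = 10 - 0 = 10 + 0 = 10$)
$z \left(x - M\right) + 3 \cdot 4 \left(-5\right) = 4 \left(15 - 10\right) + 3 \cdot 4 \left(-5\right) = 4 \left(15 - 10\right) + 12 \left(-5\right) = 4 \cdot 5 - 60 = 20 - 60 = -40$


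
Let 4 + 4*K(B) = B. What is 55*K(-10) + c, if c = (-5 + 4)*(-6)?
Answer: -373/2 ≈ -186.50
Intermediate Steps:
K(B) = -1 + B/4
c = 6 (c = -1*(-6) = 6)
55*K(-10) + c = 55*(-1 + (¼)*(-10)) + 6 = 55*(-1 - 5/2) + 6 = 55*(-7/2) + 6 = -385/2 + 6 = -373/2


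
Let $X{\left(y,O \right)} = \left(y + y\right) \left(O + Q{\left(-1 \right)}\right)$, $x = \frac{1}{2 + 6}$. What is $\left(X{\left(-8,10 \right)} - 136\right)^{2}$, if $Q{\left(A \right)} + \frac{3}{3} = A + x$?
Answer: $70756$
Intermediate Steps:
$x = \frac{1}{8} \approx 0.125$
$Q{\left(A \right)} = - \frac{7}{8} + A$ ($Q{\left(A \right)} = -1 + \left(A + \frac{1}{8}\right) = -1 + \left(\frac{1}{8} + A\right) = - \frac{7}{8} + A$)
$X{\left(y,O \right)} = 2 y \left(- \frac{15}{8} + O\right)$ ($X{\left(y,O \right)} = \left(y + y\right) \left(O - \frac{15}{8}\right) = 2 y \left(O - \frac{15}{8}\right) = 2 y \left(- \frac{15}{8} + O\right)$)
$\left(X{\left(-8,10 \right)} - 136\right)^{2} = \left(\frac{1}{4} \left(-8\right) \left(-15 + 8 \cdot 10\right) - 136\right)^{2} = \left(\frac{1}{4} \left(-8\right) \left(-15 + 80\right) - 136\right)^{2} = \left(\frac{1}{4} \left(-8\right) 65 - 136\right)^{2} = \left(-130 - 136\right)^{2} = \left(-266\right)^{2} = 70756$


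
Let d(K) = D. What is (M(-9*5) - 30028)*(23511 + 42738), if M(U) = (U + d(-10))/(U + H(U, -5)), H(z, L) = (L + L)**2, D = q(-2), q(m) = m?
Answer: -109415987163/55 ≈ -1.9894e+9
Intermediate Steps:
D = -2
H(z, L) = 4*L**2 (H(z, L) = (2*L)**2 = 4*L**2)
d(K) = -2
M(U) = (-2 + U)/(100 + U) (M(U) = (U - 2)/(U + 4*(-5)**2) = (-2 + U)/(U + 4*25) = (-2 + U)/(U + 100) = (-2 + U)/(100 + U))
(M(-9*5) - 30028)*(23511 + 42738) = ((-2 - 9*5)/(100 - 9*5) - 30028)*(23511 + 42738) = ((-2 - 45)/(100 - 45) - 30028)*66249 = (-47/55 - 30028)*66249 = -1651587/55*66249 = -109415987163/55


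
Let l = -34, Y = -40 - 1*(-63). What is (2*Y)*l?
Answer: -1564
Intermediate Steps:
Y = 23 (Y = -40 + 63 = 23)
(2*Y)*l = (2*23)*(-34) = 46*(-34) = -1564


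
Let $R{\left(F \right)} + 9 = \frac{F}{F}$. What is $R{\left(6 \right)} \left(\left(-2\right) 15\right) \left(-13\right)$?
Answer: $-3120$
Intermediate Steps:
$R{\left(F \right)} = -8$ ($R{\left(F \right)} = -9 + \frac{F}{F} = -9 + 1 = -8$)
$R{\left(6 \right)} \left(\left(-2\right) 15\right) \left(-13\right) = - 8 \left(\left(-2\right) 15\right) \left(-13\right) = \left(-8\right) \left(-30\right) \left(-13\right) = 240 \left(-13\right) = -3120$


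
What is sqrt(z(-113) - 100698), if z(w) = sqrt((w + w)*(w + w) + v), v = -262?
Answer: sqrt(-100698 + 3*sqrt(5646)) ≈ 316.97*I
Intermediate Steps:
z(w) = sqrt(-262 + 4*w**2) (z(w) = sqrt((w + w)*(w + w) - 262) = sqrt((2*w)*(2*w) - 262) = sqrt(4*w**2 - 262) = sqrt(-262 + 4*w**2))
sqrt(z(-113) - 100698) = sqrt(sqrt(-262 + 4*(-113)**2) - 100698) = sqrt(sqrt(-262 + 4*12769) - 100698) = sqrt(sqrt(-262 + 51076) - 100698) = sqrt(sqrt(50814) - 100698) = sqrt(3*sqrt(5646) - 100698) = sqrt(-100698 + 3*sqrt(5646))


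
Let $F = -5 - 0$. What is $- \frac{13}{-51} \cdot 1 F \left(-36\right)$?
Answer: $\frac{780}{17} \approx 45.882$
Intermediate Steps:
$F = -5$ ($F = -5 + 0 = -5$)
$- \frac{13}{-51} \cdot 1 F \left(-36\right) = - \frac{13}{-51} \cdot 1 \left(-5\right) \left(-36\right) = \left(-13\right) \left(- \frac{1}{51}\right) \left(-5\right) \left(-36\right) = \frac{13}{51} \left(-5\right) \left(-36\right) = \left(- \frac{65}{51}\right) \left(-36\right) = \frac{780}{17}$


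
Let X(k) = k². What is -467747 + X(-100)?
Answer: -457747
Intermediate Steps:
-467747 + X(-100) = -467747 + (-100)² = -467747 + 10000 = -457747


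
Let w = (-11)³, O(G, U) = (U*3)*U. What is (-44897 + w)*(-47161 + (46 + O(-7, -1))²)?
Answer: 2069165280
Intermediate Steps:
O(G, U) = 3*U² (O(G, U) = (3*U)*U = 3*U²)
w = -1331
(-44897 + w)*(-47161 + (46 + O(-7, -1))²) = (-44897 - 1331)*(-47161 + (46 + 3*(-1)²)²) = -46228*(-47161 + (46 + 3*1)²) = -46228*(-47161 + (46 + 3)²) = -46228*(-47161 + 49²) = -46228*(-47161 + 2401) = -46228*(-44760) = 2069165280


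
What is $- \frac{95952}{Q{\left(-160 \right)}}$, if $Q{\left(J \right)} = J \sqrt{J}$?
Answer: $- \frac{5997 i \sqrt{10}}{400} \approx - 47.41 i$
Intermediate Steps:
$Q{\left(J \right)} = J^{\frac{3}{2}}$
$- \frac{95952}{Q{\left(-160 \right)}} = - \frac{95952}{\left(-160\right)^{\frac{3}{2}}} = - \frac{95952}{\left(-640\right) i \sqrt{10}} = - 95952 \frac{i \sqrt{10}}{6400} = - \frac{5997 i \sqrt{10}}{400}$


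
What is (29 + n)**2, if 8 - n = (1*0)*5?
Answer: 1369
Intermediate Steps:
n = 8 (n = 8 - 1*0*5 = 8 - 0*5 = 8 - 1*0 = 8 + 0 = 8)
(29 + n)**2 = (29 + 8)**2 = 37**2 = 1369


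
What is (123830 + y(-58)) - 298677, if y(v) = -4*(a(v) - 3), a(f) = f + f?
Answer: -174371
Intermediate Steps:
a(f) = 2*f
y(v) = 12 - 8*v (y(v) = -4*(2*v - 3) = -4*(-3 + 2*v) = 12 - 8*v)
(123830 + y(-58)) - 298677 = (123830 + (12 - 8*(-58))) - 298677 = (123830 + (12 + 464)) - 298677 = (123830 + 476) - 298677 = 124306 - 298677 = -174371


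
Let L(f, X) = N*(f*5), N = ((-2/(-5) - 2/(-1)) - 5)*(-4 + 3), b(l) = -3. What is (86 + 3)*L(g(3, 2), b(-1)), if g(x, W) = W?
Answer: 2314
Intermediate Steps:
N = 13/5 (N = ((-2*(-⅕) - 2*(-1)) - 5)*(-1) = ((⅖ + 2) - 5)*(-1) = (12/5 - 5)*(-1) = -13/5*(-1) = 13/5 ≈ 2.6000)
L(f, X) = 13*f (L(f, X) = 13*(f*5)/5 = 13*(5*f)/5 = 13*f)
(86 + 3)*L(g(3, 2), b(-1)) = (86 + 3)*(13*2) = 89*26 = 2314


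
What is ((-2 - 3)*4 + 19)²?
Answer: 1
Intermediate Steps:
((-2 - 3)*4 + 19)² = (-5*4 + 19)² = (-20 + 19)² = (-1)² = 1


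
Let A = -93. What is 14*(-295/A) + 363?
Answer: 37889/93 ≈ 407.41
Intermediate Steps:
14*(-295/A) + 363 = 14*(-295/(-93)) + 363 = 14*(-295*(-1/93)) + 363 = 14*(295/93) + 363 = 4130/93 + 363 = 37889/93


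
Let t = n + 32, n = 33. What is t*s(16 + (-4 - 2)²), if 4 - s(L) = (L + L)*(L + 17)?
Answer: -466180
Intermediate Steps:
s(L) = 4 - 2*L*(17 + L) (s(L) = 4 - (L + L)*(L + 17) = 4 - 2*L*(17 + L))
t = 65 (t = 33 + 32 = 65)
t*s(16 + (-4 - 2)²) = 65*(4 - 34*(16 + (-4 - 2)²) - 2*(16 + (-4 - 2)²)²) = 65*(4 - 34*(16 + (-6)²) - 2*(16 + (-6)²)²) = 65*(4 - 34*(16 + 36) - 2*(16 + 36)²) = 65*(4 - 34*52 - 2*52²) = 65*(4 - 1768 - 2*2704) = 65*(4 - 1768 - 5408) = 65*(-7172) = -466180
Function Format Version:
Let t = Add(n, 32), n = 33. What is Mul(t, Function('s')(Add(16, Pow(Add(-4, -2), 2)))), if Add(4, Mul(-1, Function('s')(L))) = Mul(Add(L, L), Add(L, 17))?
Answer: -466180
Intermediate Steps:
Function('s')(L) = Add(4, Mul(-2, L, Add(17, L))) (Function('s')(L) = Add(4, Mul(-1, Mul(Add(L, L), Add(L, 17)))) = Add(4, Mul(-1, Mul(Mul(2, L), Add(17, L)))) = Add(4, Mul(-1, Mul(2, L, Add(17, L)))) = Add(4, Mul(-2, L, Add(17, L))))
t = 65 (t = Add(33, 32) = 65)
Mul(t, Function('s')(Add(16, Pow(Add(-4, -2), 2)))) = Mul(65, Add(4, Mul(-34, Add(16, Pow(Add(-4, -2), 2))), Mul(-2, Pow(Add(16, Pow(Add(-4, -2), 2)), 2)))) = Mul(65, Add(4, Mul(-34, Add(16, Pow(-6, 2))), Mul(-2, Pow(Add(16, Pow(-6, 2)), 2)))) = Mul(65, Add(4, Mul(-34, Add(16, 36)), Mul(-2, Pow(Add(16, 36), 2)))) = Mul(65, Add(4, Mul(-34, 52), Mul(-2, Pow(52, 2)))) = Mul(65, Add(4, -1768, Mul(-2, 2704))) = Mul(65, Add(4, -1768, -5408)) = Mul(65, -7172) = -466180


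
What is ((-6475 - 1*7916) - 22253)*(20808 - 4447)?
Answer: -599532484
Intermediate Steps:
((-6475 - 1*7916) - 22253)*(20808 - 4447) = ((-6475 - 7916) - 22253)*16361 = (-14391 - 22253)*16361 = -36644*16361 = -599532484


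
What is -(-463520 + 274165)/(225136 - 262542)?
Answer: -189355/37406 ≈ -5.0622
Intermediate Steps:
-(-463520 + 274165)/(225136 - 262542) = -(-189355)/(-37406) = -(-189355)*(-1)/37406 = -1*189355/37406 = -189355/37406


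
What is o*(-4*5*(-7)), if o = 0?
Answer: 0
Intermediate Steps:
o*(-4*5*(-7)) = 0*(-4*5*(-7)) = 0*(-20*(-7)) = 0*140 = 0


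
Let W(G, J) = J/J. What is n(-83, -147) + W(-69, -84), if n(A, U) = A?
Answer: -82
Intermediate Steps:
W(G, J) = 1
n(-83, -147) + W(-69, -84) = -83 + 1 = -82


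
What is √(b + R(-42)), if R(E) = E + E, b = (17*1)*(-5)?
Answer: 13*I ≈ 13.0*I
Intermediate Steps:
b = -85 (b = 17*(-5) = -85)
R(E) = 2*E
√(b + R(-42)) = √(-85 + 2*(-42)) = √(-85 - 84) = √(-169) = 13*I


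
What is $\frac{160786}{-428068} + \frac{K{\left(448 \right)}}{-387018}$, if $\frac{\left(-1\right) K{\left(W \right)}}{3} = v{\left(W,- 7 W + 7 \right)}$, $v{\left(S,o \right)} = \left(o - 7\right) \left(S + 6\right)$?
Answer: $- \frac{157550401327}{13805835102} \approx -11.412$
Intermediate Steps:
$v{\left(S,o \right)} = \left(-7 + o\right) \left(6 + S\right)$
$K{\left(W \right)} = 147 W - 3 W \left(7 - 7 W\right)$ ($K{\left(W \right)} = - 3 \left(-42 - 7 W + 6 \left(- 7 W + 7\right) + W \left(- 7 W + 7\right)\right) = - 3 \left(-42 - 7 W + 6 \left(7 - 7 W\right) + W \left(7 - 7 W\right)\right) = - 3 \left(-42 - 7 W - \left(-42 + 42 W\right) + W \left(7 - 7 W\right)\right) = - 3 \left(- 49 W + W \left(7 - 7 W\right)\right) = 147 W - 3 W \left(7 - 7 W\right)$)
$\frac{160786}{-428068} + \frac{K{\left(448 \right)}}{-387018} = \frac{160786}{-428068} + \frac{21 \cdot 448 \left(6 + 448\right)}{-387018} = 160786 \left(- \frac{1}{428068}\right) + 21 \cdot 448 \cdot 454 \left(- \frac{1}{387018}\right) = - \frac{80393}{214034} + 4271232 \left(- \frac{1}{387018}\right) = - \frac{80393}{214034} - \frac{711872}{64503} = - \frac{157550401327}{13805835102}$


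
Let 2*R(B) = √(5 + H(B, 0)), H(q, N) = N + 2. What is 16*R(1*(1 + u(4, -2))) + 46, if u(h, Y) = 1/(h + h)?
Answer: 46 + 8*√7 ≈ 67.166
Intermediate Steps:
u(h, Y) = 1/(2*h)
H(q, N) = 2 + N
R(B) = √7/2 (R(B) = √(5 + (2 + 0))/2 = √(5 + 2)/2 = √7/2)
16*R(1*(1 + u(4, -2))) + 46 = 16*(√7/2) + 46 = 8*√7 + 46 = 46 + 8*√7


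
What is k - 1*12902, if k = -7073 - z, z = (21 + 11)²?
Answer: -20999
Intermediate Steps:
z = 1024 (z = 32² = 1024)
k = -8097 (k = -7073 - 1*1024 = -7073 - 1024 = -8097)
k - 1*12902 = -8097 - 1*12902 = -8097 - 12902 = -20999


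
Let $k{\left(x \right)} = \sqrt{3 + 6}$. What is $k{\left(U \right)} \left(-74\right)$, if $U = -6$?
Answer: $-222$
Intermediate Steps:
$k{\left(x \right)} = 3$ ($k{\left(x \right)} = \sqrt{9} = 3$)
$k{\left(U \right)} \left(-74\right) = 3 \left(-74\right) = -222$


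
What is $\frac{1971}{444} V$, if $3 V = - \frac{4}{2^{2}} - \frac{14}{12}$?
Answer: $- \frac{949}{296} \approx -3.2061$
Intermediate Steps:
$V = - \frac{13}{18}$ ($V = \frac{- \frac{4}{2^{2}} - \frac{14}{12}}{3} = \frac{- \frac{4}{4} - \frac{7}{6}}{3} = \frac{\left(-4\right) \frac{1}{4} - \frac{7}{6}}{3} = \frac{-1 - \frac{7}{6}}{3} = \frac{1}{3} \left(- \frac{13}{6}\right) = - \frac{13}{18} \approx -0.72222$)
$\frac{1971}{444} V = \frac{1971}{444} \left(- \frac{13}{18}\right) = 1971 \cdot \frac{1}{444} \left(- \frac{13}{18}\right) = \frac{657}{148} \left(- \frac{13}{18}\right) = - \frac{949}{296}$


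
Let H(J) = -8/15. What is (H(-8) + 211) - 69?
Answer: 2122/15 ≈ 141.47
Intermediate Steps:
H(J) = -8/15 (H(J) = -8*1/15 = -8/15)
(H(-8) + 211) - 69 = (-8/15 + 211) - 69 = 3157/15 - 69 = 2122/15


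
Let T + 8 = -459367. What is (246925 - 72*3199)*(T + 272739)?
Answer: -3097597692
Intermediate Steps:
T = -459375 (T = -8 - 459367 = -459375)
(246925 - 72*3199)*(T + 272739) = (246925 - 72*3199)*(-459375 + 272739) = (246925 - 230328)*(-186636) = 16597*(-186636) = -3097597692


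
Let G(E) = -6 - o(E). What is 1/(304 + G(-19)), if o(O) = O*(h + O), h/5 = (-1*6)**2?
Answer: 1/3357 ≈ 0.00029788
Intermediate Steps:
h = 180 (h = 5*(-1*6)**2 = 5*(-6)**2 = 5*36 = 180)
o(O) = O*(180 + O)
G(E) = -6 - E*(180 + E)
1/(304 + G(-19)) = 1/(304 + (-6 - 1*(-19)*(180 - 19))) = 1/(304 + (-6 - 1*(-19)*161)) = 1/(304 + (-6 + 3059)) = 1/(304 + 3053) = 1/3357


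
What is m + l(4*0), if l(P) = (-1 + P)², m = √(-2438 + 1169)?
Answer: 1 + 3*I*√141 ≈ 1.0 + 35.623*I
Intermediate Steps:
m = 3*I*√141 (m = √(-1269) = 3*I*√141 ≈ 35.623*I)
m + l(4*0) = 3*I*√141 + (-1 + 4*0)² = 3*I*√141 + (-1 + 0)² = 3*I*√141 + (-1)² = 3*I*√141 + 1 = 1 + 3*I*√141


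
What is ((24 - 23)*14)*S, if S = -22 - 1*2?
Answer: -336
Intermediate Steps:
S = -24 (S = -22 - 2 = -24)
((24 - 23)*14)*S = ((24 - 23)*14)*(-24) = (1*14)*(-24) = 14*(-24) = -336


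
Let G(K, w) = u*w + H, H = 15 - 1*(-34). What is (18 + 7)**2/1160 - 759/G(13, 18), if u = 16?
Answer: -133963/78184 ≈ -1.7134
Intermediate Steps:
H = 49 (H = 15 + 34 = 49)
G(K, w) = 49 + 16*w (G(K, w) = 16*w + 49 = 49 + 16*w)
(18 + 7)**2/1160 - 759/G(13, 18) = (18 + 7)**2/1160 - 759/(49 + 16*18) = 25**2*(1/1160) - 759/(49 + 288) = 625*(1/1160) - 759/337 = 125/232 - 759*1/337 = 125/232 - 759/337 = -133963/78184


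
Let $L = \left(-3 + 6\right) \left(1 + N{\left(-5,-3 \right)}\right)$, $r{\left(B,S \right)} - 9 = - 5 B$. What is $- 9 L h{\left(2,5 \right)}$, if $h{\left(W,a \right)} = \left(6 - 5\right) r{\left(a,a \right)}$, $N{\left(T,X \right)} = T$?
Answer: $-1728$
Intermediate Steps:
$r{\left(B,S \right)} = 9 - 5 B$
$h{\left(W,a \right)} = 9 - 5 a$ ($h{\left(W,a \right)} = \left(6 - 5\right) \left(9 - 5 a\right) = 1 \left(9 - 5 a\right) = 9 - 5 a$)
$L = -12$ ($L = \left(-3 + 6\right) \left(1 - 5\right) = 3 \left(-4\right) = -12$)
$- 9 L h{\left(2,5 \right)} = \left(-9\right) \left(-12\right) \left(9 - 25\right) = 108 \left(9 - 25\right) = 108 \left(-16\right) = -1728$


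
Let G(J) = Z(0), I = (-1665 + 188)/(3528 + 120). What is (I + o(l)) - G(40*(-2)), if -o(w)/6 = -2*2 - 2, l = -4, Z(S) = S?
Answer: 129851/3648 ≈ 35.595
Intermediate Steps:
I = -1477/3648 ≈ -0.40488
G(J) = 0
o(w) = 36 (o(w) = -6*(-2*2 - 2) = -6*(-4 - 2) = -6*(-6) = 36)
(I + o(l)) - G(40*(-2)) = (-1477/3648 + 36) - 1*0 = 129851/3648 + 0 = 129851/3648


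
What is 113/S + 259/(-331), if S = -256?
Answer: -103707/84736 ≈ -1.2239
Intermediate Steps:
113/S + 259/(-331) = 113/(-256) + 259/(-331) = 113*(-1/256) + 259*(-1/331) = -113/256 - 259/331 = -103707/84736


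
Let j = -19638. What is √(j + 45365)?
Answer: √25727 ≈ 160.40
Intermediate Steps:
√(j + 45365) = √(-19638 + 45365) = √25727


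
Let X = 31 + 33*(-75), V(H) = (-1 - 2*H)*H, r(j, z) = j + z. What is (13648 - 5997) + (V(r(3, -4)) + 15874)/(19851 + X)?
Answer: 10245910/1339 ≈ 7651.9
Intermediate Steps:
V(H) = H*(-1 - 2*H)
X = -2444 (X = 31 - 2475 = -2444)
(13648 - 5997) + (V(r(3, -4)) + 15874)/(19851 + X) = (13648 - 5997) + (-(3 - 4)*(1 + 2*(3 - 4)) + 15874)/(19851 - 2444) = 7651 + (-1*(-1)*(1 + 2*(-1)) + 15874)/17407 = 7651 + (-1*(-1)*(1 - 2) + 15874)*(1/17407) = 7651 + (-1*(-1)*(-1) + 15874)*(1/17407) = 7651 + (-1 + 15874)*(1/17407) = 7651 + 15873*(1/17407) = 7651 + 1221/1339 = 10245910/1339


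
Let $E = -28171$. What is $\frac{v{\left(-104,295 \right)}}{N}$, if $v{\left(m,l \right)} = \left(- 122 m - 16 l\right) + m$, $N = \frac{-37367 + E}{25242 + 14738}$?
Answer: $- \frac{157201360}{32769} \approx -4797.3$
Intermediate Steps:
$N = - \frac{32769}{19990}$ ($N = \frac{-37367 - 28171}{25242 + 14738} = - \frac{65538}{39980} = \left(-65538\right) \frac{1}{39980} = - \frac{32769}{19990} \approx -1.6393$)
$v{\left(m,l \right)} = - 121 m - 16 l$
$\frac{v{\left(-104,295 \right)}}{N} = \frac{\left(-121\right) \left(-104\right) - 4720}{- \frac{32769}{19990}} = \left(12584 - 4720\right) \left(- \frac{19990}{32769}\right) = 7864 \left(- \frac{19990}{32769}\right) = - \frac{157201360}{32769}$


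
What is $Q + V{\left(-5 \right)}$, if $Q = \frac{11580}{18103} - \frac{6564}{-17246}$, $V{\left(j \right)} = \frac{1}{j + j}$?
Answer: $\frac{1436581691}{1561021690} \approx 0.92028$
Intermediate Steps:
$V{\left(j \right)} = \frac{1}{2 j}$
$Q = \frac{159268386}{156102169}$ ($Q = 11580 \cdot \frac{1}{18103} - - \frac{3282}{8623} = \frac{11580}{18103} + \frac{3282}{8623} = \frac{159268386}{156102169} \approx 1.0203$)
$Q + V{\left(-5 \right)} = \frac{159268386}{156102169} + \frac{1}{2 \left(-5\right)} = \frac{159268386}{156102169} + \frac{1}{2} \left(- \frac{1}{5}\right) = \frac{159268386}{156102169} - \frac{1}{10} = \frac{1436581691}{1561021690}$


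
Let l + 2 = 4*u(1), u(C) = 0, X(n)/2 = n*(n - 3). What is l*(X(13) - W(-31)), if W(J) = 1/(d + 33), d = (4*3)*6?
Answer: -54598/105 ≈ -519.98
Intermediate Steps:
X(n) = 2*n*(-3 + n) (X(n) = 2*(n*(n - 3)) = 2*(n*(-3 + n)) = 2*n*(-3 + n))
d = 72 (d = 12*6 = 72)
W(J) = 1/105 (W(J) = 1/(72 + 33) = 1/105)
l = -2 (l = -2 + 4*0 = -2 + 0 = -2)
l*(X(13) - W(-31)) = -2*(2*13*(-3 + 13) - 1*1/105) = -2*(2*13*10 - 1/105) = -2*(260 - 1/105) = -2*27299/105 = -54598/105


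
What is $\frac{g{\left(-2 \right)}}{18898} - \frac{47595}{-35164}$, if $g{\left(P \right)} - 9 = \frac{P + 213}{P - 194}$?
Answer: $\frac{44086717613}{32561934328} \approx 1.3539$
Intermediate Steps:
$g{\left(P \right)} = 9 + \frac{213 + P}{-194 + P}$ ($g{\left(P \right)} = 9 + \frac{P + 213}{P - 194} = 9 + \frac{213 + P}{-194 + P}$)
$\frac{g{\left(-2 \right)}}{18898} - \frac{47595}{-35164} = \frac{\frac{1}{-194 - 2} \left(-1533 + 10 \left(-2\right)\right)}{18898} - \frac{47595}{-35164} = \frac{-1533 - 20}{-196} \cdot \frac{1}{18898} - - \frac{47595}{35164} = \left(- \frac{1}{196}\right) \left(-1553\right) \frac{1}{18898} + \frac{47595}{35164} = \frac{1553}{196} \cdot \frac{1}{18898} + \frac{47595}{35164} = \frac{1553}{3704008} + \frac{47595}{35164} = \frac{44086717613}{32561934328}$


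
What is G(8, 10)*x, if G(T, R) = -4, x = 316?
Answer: -1264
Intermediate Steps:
G(8, 10)*x = -4*316 = -1264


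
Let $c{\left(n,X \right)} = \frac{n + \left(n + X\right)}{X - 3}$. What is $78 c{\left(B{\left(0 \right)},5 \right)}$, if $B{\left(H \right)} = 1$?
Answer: $273$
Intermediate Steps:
$c{\left(n,X \right)} = \frac{X + 2 n}{-3 + X}$ ($c{\left(n,X \right)} = \frac{n + \left(X + n\right)}{-3 + X} = \frac{X + 2 n}{-3 + X}$)
$78 c{\left(B{\left(0 \right)},5 \right)} = 78 \frac{5 + 2 \cdot 1}{-3 + 5} = 78 \frac{5 + 2}{2} = 78 \cdot \frac{1}{2} \cdot 7 = 78 \cdot \frac{7}{2} = 273$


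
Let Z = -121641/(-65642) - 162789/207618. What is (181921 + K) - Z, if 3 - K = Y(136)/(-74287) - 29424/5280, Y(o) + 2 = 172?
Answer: 1688386303126740049593/9280493421658910 ≈ 1.8193e+5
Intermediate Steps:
Y(o) = 170 (Y(o) = -2 + 172 = 170)
K = 70071341/8171570 (K = 3 - (170/(-74287) - 29424/5280) = 3 - (170*(-1/74287) - 29424*1/5280) = 3 - (-170/74287 - 613/110) = 3 - 1*(-45556631/8171570) = 3 + 45556631/8171570 = 70071341/8171570 ≈ 8.5750)
Z = 1214088800/1135705063 (Z = -121641*(-1/65642) - 162789*1/207618 = 121641/65642 - 54263/69206 = 1214088800/1135705063 ≈ 1.0690)
(181921 + K) - Z = (181921 + 70071341/8171570) - 1*1214088800/1135705063 = 1486650257311/8171570 - 1214088800/1135705063 = 1688386303126740049593/9280493421658910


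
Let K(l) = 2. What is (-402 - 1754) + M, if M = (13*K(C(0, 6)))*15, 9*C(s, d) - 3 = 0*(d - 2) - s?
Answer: -1766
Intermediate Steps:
C(s, d) = 1/3 - s/9 (C(s, d) = 1/3 + (0*(d - 2) - s)/9 = 1/3 + (0*(-2 + d) - s)/9 = 1/3 + (0 - s)/9 = 1/3 + (-s)/9 = 1/3 - s/9)
M = 390 (M = (13*2)*15 = 26*15 = 390)
(-402 - 1754) + M = (-402 - 1754) + 390 = -2156 + 390 = -1766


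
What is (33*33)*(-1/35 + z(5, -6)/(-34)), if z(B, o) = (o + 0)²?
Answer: -704583/595 ≈ -1184.2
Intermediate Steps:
z(B, o) = o²
(33*33)*(-1/35 + z(5, -6)/(-34)) = (33*33)*(-1/35 + (-6)²/(-34)) = 1089*(-1*1/35 + 36*(-1/34)) = 1089*(-1/35 - 18/17) = 1089*(-647/595) = -704583/595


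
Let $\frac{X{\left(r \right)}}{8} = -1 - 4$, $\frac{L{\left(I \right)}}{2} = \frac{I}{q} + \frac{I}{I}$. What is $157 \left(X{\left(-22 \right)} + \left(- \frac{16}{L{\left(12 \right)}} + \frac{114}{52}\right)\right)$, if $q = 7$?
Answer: $- \frac{3160881}{494} \approx -6398.5$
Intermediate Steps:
$L{\left(I \right)} = 2 + \frac{2 I}{7}$ ($L{\left(I \right)} = 2 \left(\frac{I}{7} + \frac{I}{I}\right) = 2 \left(I \frac{1}{7} + 1\right) = 2 \left(\frac{I}{7} + 1\right) = 2 \left(1 + \frac{I}{7}\right) = 2 + \frac{2 I}{7}$)
$X{\left(r \right)} = -40$ ($X{\left(r \right)} = 8 \left(-1 - 4\right) = 8 \left(-5\right) = -40$)
$157 \left(X{\left(-22 \right)} + \left(- \frac{16}{L{\left(12 \right)}} + \frac{114}{52}\right)\right) = 157 \left(-40 + \left(- \frac{16}{2 + \frac{2}{7} \cdot 12} + \frac{114}{52}\right)\right) = 157 \left(-40 + \left(- \frac{16}{2 + \frac{24}{7}} + 114 \cdot \frac{1}{52}\right)\right) = 157 \left(-40 + \left(- \frac{16}{\frac{38}{7}} + \frac{57}{26}\right)\right) = 157 \left(-40 + \left(\left(-16\right) \frac{7}{38} + \frac{57}{26}\right)\right) = 157 \left(-40 + \left(- \frac{56}{19} + \frac{57}{26}\right)\right) = 157 \left(-40 - \frac{373}{494}\right) = 157 \left(- \frac{20133}{494}\right) = - \frac{3160881}{494}$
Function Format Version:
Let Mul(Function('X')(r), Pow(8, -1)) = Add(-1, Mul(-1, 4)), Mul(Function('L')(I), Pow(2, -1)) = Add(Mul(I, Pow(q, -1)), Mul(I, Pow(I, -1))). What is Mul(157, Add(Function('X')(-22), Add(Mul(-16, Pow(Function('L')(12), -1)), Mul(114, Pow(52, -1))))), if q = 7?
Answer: Rational(-3160881, 494) ≈ -6398.5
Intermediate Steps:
Function('L')(I) = Add(2, Mul(Rational(2, 7), I)) (Function('L')(I) = Mul(2, Add(Mul(I, Pow(7, -1)), Mul(I, Pow(I, -1)))) = Mul(2, Add(Mul(I, Rational(1, 7)), 1)) = Mul(2, Add(Mul(Rational(1, 7), I), 1)) = Mul(2, Add(1, Mul(Rational(1, 7), I))) = Add(2, Mul(Rational(2, 7), I)))
Function('X')(r) = -40 (Function('X')(r) = Mul(8, Add(-1, Mul(-1, 4))) = Mul(8, Add(-1, -4)) = Mul(8, -5) = -40)
Mul(157, Add(Function('X')(-22), Add(Mul(-16, Pow(Function('L')(12), -1)), Mul(114, Pow(52, -1))))) = Mul(157, Add(-40, Add(Mul(-16, Pow(Add(2, Mul(Rational(2, 7), 12)), -1)), Mul(114, Pow(52, -1))))) = Mul(157, Add(-40, Add(Mul(-16, Pow(Add(2, Rational(24, 7)), -1)), Mul(114, Rational(1, 52))))) = Mul(157, Add(-40, Add(Mul(-16, Pow(Rational(38, 7), -1)), Rational(57, 26)))) = Mul(157, Add(-40, Add(Mul(-16, Rational(7, 38)), Rational(57, 26)))) = Mul(157, Add(-40, Add(Rational(-56, 19), Rational(57, 26)))) = Mul(157, Add(-40, Rational(-373, 494))) = Mul(157, Rational(-20133, 494)) = Rational(-3160881, 494)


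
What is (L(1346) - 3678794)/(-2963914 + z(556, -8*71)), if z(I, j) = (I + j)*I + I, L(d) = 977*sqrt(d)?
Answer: 262771/212145 - 977*sqrt(1346)/2970030 ≈ 1.2266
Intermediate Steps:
z(I, j) = I + I*(I + j) (z(I, j) = I*(I + j) + I = I + I*(I + j))
(L(1346) - 3678794)/(-2963914 + z(556, -8*71)) = (977*sqrt(1346) - 3678794)/(-2963914 + 556*(1 + 556 - 8*71)) = (-3678794 + 977*sqrt(1346))/(-2963914 + 556*(1 + 556 - 568)) = (-3678794 + 977*sqrt(1346))/(-2963914 + 556*(-11)) = (-3678794 + 977*sqrt(1346))/(-2963914 - 6116) = (-3678794 + 977*sqrt(1346))/(-2970030) = (-3678794 + 977*sqrt(1346))*(-1/2970030) = 262771/212145 - 977*sqrt(1346)/2970030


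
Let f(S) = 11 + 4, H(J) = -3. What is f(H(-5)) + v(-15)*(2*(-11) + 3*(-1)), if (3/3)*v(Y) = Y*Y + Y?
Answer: -5235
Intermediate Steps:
v(Y) = Y + Y**2 (v(Y) = Y*Y + Y = Y**2 + Y = Y + Y**2)
f(S) = 15
f(H(-5)) + v(-15)*(2*(-11) + 3*(-1)) = 15 + (-15*(1 - 15))*(2*(-11) + 3*(-1)) = 15 + (-15*(-14))*(-22 - 3) = 15 + 210*(-25) = 15 - 5250 = -5235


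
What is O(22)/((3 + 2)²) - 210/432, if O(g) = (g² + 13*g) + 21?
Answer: 56077/1800 ≈ 31.154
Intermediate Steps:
O(g) = 21 + g² + 13*g
O(22)/((3 + 2)²) - 210/432 = (21 + 22² + 13*22)/((3 + 2)²) - 210/432 = (21 + 484 + 286)/(5²) - 210*1/432 = 791/25 - 35/72 = 56077/1800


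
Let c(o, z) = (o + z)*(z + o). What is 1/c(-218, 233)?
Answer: 1/225 ≈ 0.0044444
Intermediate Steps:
c(o, z) = (o + z)² (c(o, z) = (o + z)*(o + z) = (o + z)²)
1/c(-218, 233) = 1/((-218 + 233)²) = 1/(15²) = 1/225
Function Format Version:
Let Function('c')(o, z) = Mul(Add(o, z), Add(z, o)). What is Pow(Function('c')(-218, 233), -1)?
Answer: Rational(1, 225) ≈ 0.0044444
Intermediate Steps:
Function('c')(o, z) = Pow(Add(o, z), 2) (Function('c')(o, z) = Mul(Add(o, z), Add(o, z)) = Pow(Add(o, z), 2))
Pow(Function('c')(-218, 233), -1) = Pow(Pow(Add(-218, 233), 2), -1) = Pow(Pow(15, 2), -1) = Pow(225, -1) = Rational(1, 225)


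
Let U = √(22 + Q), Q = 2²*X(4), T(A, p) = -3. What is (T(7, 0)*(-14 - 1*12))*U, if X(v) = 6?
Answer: 78*√46 ≈ 529.02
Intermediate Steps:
Q = 24 (Q = 2²*6 = 4*6 = 24)
U = √46 (U = √(22 + 24) = √46 ≈ 6.7823)
(T(7, 0)*(-14 - 1*12))*U = (-3*(-14 - 1*12))*√46 = (-3*(-14 - 12))*√46 = (-3*(-26))*√46 = 78*√46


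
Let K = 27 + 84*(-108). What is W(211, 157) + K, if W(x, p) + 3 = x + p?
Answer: -8680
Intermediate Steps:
W(x, p) = -3 + p + x (W(x, p) = -3 + (x + p) = -3 + (p + x) = -3 + p + x)
K = -9045 (K = 27 - 9072 = -9045)
W(211, 157) + K = (-3 + 157 + 211) - 9045 = 365 - 9045 = -8680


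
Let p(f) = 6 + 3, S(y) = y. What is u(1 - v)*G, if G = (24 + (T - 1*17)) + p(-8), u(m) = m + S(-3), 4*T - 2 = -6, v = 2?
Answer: -60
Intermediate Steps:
p(f) = 9
T = -1 (T = ½ + (¼)*(-6) = ½ - 3/2 = -1)
u(m) = -3 + m (u(m) = m - 3 = -3 + m)
G = 15 (G = (24 + (-1 - 1*17)) + 9 = (24 + (-1 - 17)) + 9 = (24 - 18) + 9 = 6 + 9 = 15)
u(1 - v)*G = (-3 + (1 - 1*2))*15 = (-3 + (1 - 2))*15 = (-3 - 1)*15 = -4*15 = -60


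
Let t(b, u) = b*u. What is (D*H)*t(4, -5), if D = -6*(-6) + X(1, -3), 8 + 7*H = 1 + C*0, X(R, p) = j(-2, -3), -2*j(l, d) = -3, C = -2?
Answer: 750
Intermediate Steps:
j(l, d) = 3/2 (j(l, d) = -½*(-3) = 3/2)
X(R, p) = 3/2
H = -1 (H = -8/7 + (1 - 2*0)/7 = -8/7 + (1 + 0)/7 = -8/7 + (⅐)*1 = -8/7 + ⅐ = -1)
D = 75/2 (D = -6*(-6) + 3/2 = 36 + 3/2 = 75/2 ≈ 37.500)
(D*H)*t(4, -5) = ((75/2)*(-1))*(4*(-5)) = -75/2*(-20) = 750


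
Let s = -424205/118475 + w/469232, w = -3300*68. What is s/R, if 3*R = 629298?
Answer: -1410227191/72883539142995 ≈ -1.9349e-5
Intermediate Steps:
w = -224400
R = 209766 (R = (⅓)*629298 = 209766)
s = -2820454382/694903265 (s = -424205/118475 - 224400/469232 = -424205*1/118475 - 224400*1/469232 = -84841/23695 - 14025/29327 = -2820454382/694903265 ≈ -4.0588)
s/R = -2820454382/694903265/209766 = -2820454382/694903265*1/209766 = -1410227191/72883539142995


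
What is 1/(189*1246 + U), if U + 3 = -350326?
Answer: -1/114835 ≈ -8.7081e-6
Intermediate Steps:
U = -350329 (U = -3 - 350326 = -350329)
1/(189*1246 + U) = 1/(189*1246 - 350329) = 1/(235494 - 350329) = 1/(-114835) = -1/114835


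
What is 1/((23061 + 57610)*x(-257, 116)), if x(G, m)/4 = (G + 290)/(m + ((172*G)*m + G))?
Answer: -5127805/10648572 ≈ -0.48155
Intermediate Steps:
x(G, m) = 4*(290 + G)/(G + m + 172*G*m) (x(G, m) = 4*((G + 290)/(m + ((172*G)*m + G))) = 4*((290 + G)/(m + (172*G*m + G))) = 4*((290 + G)/(m + (G + 172*G*m))) = 4*((290 + G)/(G + m + 172*G*m)) = 4*(290 + G)/(G + m + 172*G*m))
1/((23061 + 57610)*x(-257, 116)) = 1/((23061 + 57610)*((4*(290 - 257)/(-257 + 116 + 172*(-257)*116)))) = 1/(80671*((4*33/(-257 + 116 - 5127664)))) = 1/(80671*((4*33/(-5127805)))) = 1/(80671*((4*(-1/5127805)*33))) = 1/(80671*(-132/5127805)) = (1/80671)*(-5127805/132) = -5127805/10648572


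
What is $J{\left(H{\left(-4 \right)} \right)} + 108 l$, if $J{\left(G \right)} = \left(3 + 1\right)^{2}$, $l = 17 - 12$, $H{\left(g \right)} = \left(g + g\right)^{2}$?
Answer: $556$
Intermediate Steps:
$H{\left(g \right)} = 4 g^{2}$ ($H{\left(g \right)} = \left(2 g\right)^{2} = 4 g^{2}$)
$l = 5$ ($l = 17 - 12 = 5$)
$J{\left(G \right)} = 16$ ($J{\left(G \right)} = 4^{2} = 16$)
$J{\left(H{\left(-4 \right)} \right)} + 108 l = 16 + 108 \cdot 5 = 16 + 540 = 556$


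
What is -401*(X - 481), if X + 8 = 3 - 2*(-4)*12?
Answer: 156390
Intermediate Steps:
X = 91 (X = -8 + (3 - 2*(-4)*12) = -8 + (3 + 8*12) = -8 + (3 + 96) = -8 + 99 = 91)
-401*(X - 481) = -401*(91 - 481) = -401*(-390) = 156390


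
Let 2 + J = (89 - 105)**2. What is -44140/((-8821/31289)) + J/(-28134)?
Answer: 19427882782553/124085007 ≈ 1.5657e+5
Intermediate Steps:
J = 254 (J = -2 + (89 - 105)**2 = -2 + (-16)**2 = -2 + 256 = 254)
-44140/((-8821/31289)) + J/(-28134) = -44140/((-8821/31289)) + 254/(-28134) = -44140/((-8821*1/31289)) + 254*(-1/28134) = -44140/(-8821/31289) - 127/14067 = -44140*(-31289/8821) - 127/14067 = 1381096460/8821 - 127/14067 = 19427882782553/124085007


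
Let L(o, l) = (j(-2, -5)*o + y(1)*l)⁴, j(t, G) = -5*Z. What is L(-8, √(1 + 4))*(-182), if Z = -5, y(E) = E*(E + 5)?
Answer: -299068296800 + 35101248000*√5 ≈ -2.2058e+11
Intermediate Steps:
y(E) = E*(5 + E)
j(t, G) = 25 (j(t, G) = -5*(-5) = 25)
L(o, l) = (6*l + 25*o)⁴ (L(o, l) = (25*o + (1*(5 + 1))*l)⁴ = (25*o + (1*6)*l)⁴ = (25*o + 6*l)⁴ = (6*l + 25*o)⁴)
L(-8, √(1 + 4))*(-182) = (6*√(1 + 4) + 25*(-8))⁴*(-182) = (6*√5 - 200)⁴*(-182) = (-200 + 6*√5)⁴*(-182) = -182*(-200 + 6*√5)⁴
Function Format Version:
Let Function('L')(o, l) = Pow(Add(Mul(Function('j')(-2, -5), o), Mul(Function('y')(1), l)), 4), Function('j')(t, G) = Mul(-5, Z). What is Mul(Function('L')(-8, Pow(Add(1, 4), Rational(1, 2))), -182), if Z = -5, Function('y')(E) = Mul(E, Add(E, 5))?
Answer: Add(-299068296800, Mul(35101248000, Pow(5, Rational(1, 2)))) ≈ -2.2058e+11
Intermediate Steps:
Function('y')(E) = Mul(E, Add(5, E))
Function('j')(t, G) = 25 (Function('j')(t, G) = Mul(-5, -5) = 25)
Function('L')(o, l) = Pow(Add(Mul(6, l), Mul(25, o)), 4) (Function('L')(o, l) = Pow(Add(Mul(25, o), Mul(Mul(1, Add(5, 1)), l)), 4) = Pow(Add(Mul(25, o), Mul(Mul(1, 6), l)), 4) = Pow(Add(Mul(25, o), Mul(6, l)), 4) = Pow(Add(Mul(6, l), Mul(25, o)), 4))
Mul(Function('L')(-8, Pow(Add(1, 4), Rational(1, 2))), -182) = Mul(Pow(Add(Mul(6, Pow(Add(1, 4), Rational(1, 2))), Mul(25, -8)), 4), -182) = Mul(Pow(Add(Mul(6, Pow(5, Rational(1, 2))), -200), 4), -182) = Mul(Pow(Add(-200, Mul(6, Pow(5, Rational(1, 2)))), 4), -182) = Mul(-182, Pow(Add(-200, Mul(6, Pow(5, Rational(1, 2)))), 4))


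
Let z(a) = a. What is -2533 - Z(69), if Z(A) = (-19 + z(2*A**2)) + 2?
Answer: -12038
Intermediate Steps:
Z(A) = -17 + 2*A**2 (Z(A) = (-19 + 2*A**2) + 2 = -17 + 2*A**2)
-2533 - Z(69) = -2533 - (-17 + 2*69**2) = -2533 - (-17 + 2*4761) = -2533 - (-17 + 9522) = -2533 - 1*9505 = -2533 - 9505 = -12038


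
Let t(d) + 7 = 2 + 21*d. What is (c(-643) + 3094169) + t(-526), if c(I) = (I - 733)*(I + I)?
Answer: 4852654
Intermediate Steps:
t(d) = -5 + 21*d (t(d) = -7 + (2 + 21*d) = -5 + 21*d)
c(I) = 2*I*(-733 + I) (c(I) = (-733 + I)*(2*I) = 2*I*(-733 + I))
(c(-643) + 3094169) + t(-526) = (2*(-643)*(-733 - 643) + 3094169) + (-5 + 21*(-526)) = (2*(-643)*(-1376) + 3094169) + (-5 - 11046) = (1769536 + 3094169) - 11051 = 4863705 - 11051 = 4852654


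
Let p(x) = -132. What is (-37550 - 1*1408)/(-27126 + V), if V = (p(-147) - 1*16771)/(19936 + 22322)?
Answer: 1646287164/1146307411 ≈ 1.4362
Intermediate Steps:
V = -16903/42258 (V = (-132 - 1*16771)/(19936 + 22322) = (-132 - 16771)/42258 = -16903*1/42258 = -16903/42258 ≈ -0.40000)
(-37550 - 1*1408)/(-27126 + V) = (-37550 - 1*1408)/(-27126 - 16903/42258) = (-37550 - 1408)/(-1146307411/42258) = -38958*(-42258/1146307411) = 1646287164/1146307411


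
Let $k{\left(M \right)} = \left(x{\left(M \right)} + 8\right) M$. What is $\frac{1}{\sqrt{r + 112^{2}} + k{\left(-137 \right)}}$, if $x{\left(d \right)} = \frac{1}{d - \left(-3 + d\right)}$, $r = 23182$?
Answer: $- \frac{10275}{11409091} - \frac{9 \sqrt{35726}}{11409091} \approx -0.0010497$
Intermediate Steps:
$x{\left(d \right)} = \frac{1}{3}$
$k{\left(M \right)} = \frac{25 M}{3}$ ($k{\left(M \right)} = \left(\frac{1}{3} + 8\right) M = \frac{25 M}{3}$)
$\frac{1}{\sqrt{r + 112^{2}} + k{\left(-137 \right)}} = \frac{1}{\sqrt{23182 + 112^{2}} + \frac{25}{3} \left(-137\right)} = \frac{1}{\sqrt{23182 + 12544} - \frac{3425}{3}} = \frac{1}{\sqrt{35726} - \frac{3425}{3}} = \frac{1}{- \frac{3425}{3} + \sqrt{35726}}$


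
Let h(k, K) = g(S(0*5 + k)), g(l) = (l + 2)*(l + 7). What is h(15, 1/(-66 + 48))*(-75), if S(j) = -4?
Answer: 450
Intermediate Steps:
g(l) = (2 + l)*(7 + l)
h(k, K) = -6 (h(k, K) = 14 + (-4)² + 9*(-4) = 14 + 16 - 36 = -6)
h(15, 1/(-66 + 48))*(-75) = -6*(-75) = 450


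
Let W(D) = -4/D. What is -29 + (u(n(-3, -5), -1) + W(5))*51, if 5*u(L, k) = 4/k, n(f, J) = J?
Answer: -553/5 ≈ -110.60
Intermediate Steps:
u(L, k) = 4/(5*k) (u(L, k) = (4/k)/5 = 4/(5*k))
-29 + (u(n(-3, -5), -1) + W(5))*51 = -29 + ((⅘)/(-1) - 4/5)*51 = -29 + ((⅘)*(-1) - 4*⅕)*51 = -29 + (-⅘ - ⅘)*51 = -29 - 8/5*51 = -29 - 408/5 = -553/5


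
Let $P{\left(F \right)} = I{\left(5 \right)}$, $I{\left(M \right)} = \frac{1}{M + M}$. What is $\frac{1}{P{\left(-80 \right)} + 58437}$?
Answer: $\frac{10}{584371} \approx 1.7112 \cdot 10^{-5}$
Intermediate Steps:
$I{\left(M \right)} = \frac{1}{2 M}$
$P{\left(F \right)} = \frac{1}{10}$ ($P{\left(F \right)} = \frac{1}{2 \cdot 5} = \frac{1}{2} \cdot \frac{1}{5} = \frac{1}{10}$)
$\frac{1}{P{\left(-80 \right)} + 58437} = \frac{1}{\frac{1}{10} + 58437} = \frac{1}{\frac{584371}{10}} = \frac{10}{584371}$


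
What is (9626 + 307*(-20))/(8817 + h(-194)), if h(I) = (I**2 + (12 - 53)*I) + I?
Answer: 1162/18071 ≈ 0.064302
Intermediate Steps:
h(I) = I**2 - 40*I (h(I) = (I**2 - 41*I) + I = I**2 - 40*I)
(9626 + 307*(-20))/(8817 + h(-194)) = (9626 + 307*(-20))/(8817 - 194*(-40 - 194)) = (9626 - 6140)/(8817 - 194*(-234)) = 3486/(8817 + 45396) = 3486/54213 = 3486*(1/54213) = 1162/18071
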